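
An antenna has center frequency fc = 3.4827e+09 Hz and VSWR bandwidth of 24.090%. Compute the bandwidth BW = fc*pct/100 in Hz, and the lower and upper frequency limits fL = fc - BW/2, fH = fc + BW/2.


BW = 3.4827e+09 * 24.090/100 = 8.389824e+08 Hz
fL = 3.4827e+09 - 8.389824e+08/2 = 3.063e+09 Hz
fH = 3.4827e+09 + 8.389824e+08/2 = 3.902e+09 Hz

BW=8.390e+08 Hz, fL=3.063e+09 Hz, fH=3.902e+09 Hz


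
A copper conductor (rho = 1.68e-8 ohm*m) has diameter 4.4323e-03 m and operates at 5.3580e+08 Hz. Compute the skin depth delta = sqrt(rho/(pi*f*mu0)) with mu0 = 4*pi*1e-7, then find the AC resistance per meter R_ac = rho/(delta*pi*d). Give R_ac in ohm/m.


delta = sqrt(1.68e-8 / (pi * 5.3580e+08 * 4*pi*1e-7)) = 2.818210e-06 m
R_ac = 1.68e-8 / (2.818210e-06 * pi * 4.4323e-03) = 0.4281 ohm/m

0.4281 ohm/m


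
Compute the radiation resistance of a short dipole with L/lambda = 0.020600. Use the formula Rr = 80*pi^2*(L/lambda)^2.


Rr = 80 * pi^2 * (0.020600)^2 = 80 * 9.869604 * 4.243600e-04 = 0.3351 ohm

0.3351 ohm


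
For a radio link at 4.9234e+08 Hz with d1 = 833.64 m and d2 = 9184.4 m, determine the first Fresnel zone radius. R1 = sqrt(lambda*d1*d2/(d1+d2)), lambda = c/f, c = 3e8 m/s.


lambda = c / f = 3.0000e+08 / 4.9234e+08 = 0.6093350 m
R1 = sqrt(0.6093350 * 833.64 * 9184.4 / (833.64 + 9184.4)) = 21.58 m

21.58 m


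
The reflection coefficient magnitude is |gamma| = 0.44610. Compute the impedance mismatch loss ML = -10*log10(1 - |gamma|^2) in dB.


ML = -10 * log10(1 - 0.44610^2) = -10 * log10(0.80099479) = 0.9637 dB

0.9637 dB


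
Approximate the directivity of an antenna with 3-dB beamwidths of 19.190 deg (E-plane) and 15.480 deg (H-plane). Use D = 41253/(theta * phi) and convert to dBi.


D_linear = 41253 / (19.190 * 15.480) = 138.8704
D_dBi = 10 * log10(138.8704) = 21.43 dBi

21.43 dBi


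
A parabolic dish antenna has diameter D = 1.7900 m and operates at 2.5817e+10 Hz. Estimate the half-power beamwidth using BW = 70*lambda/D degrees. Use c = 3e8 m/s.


lambda = c / f = 3.0000e+08 / 2.5817e+10 = 0.01162025 m
BW = 70 * 0.01162025 / 1.7900 = 0.4544 deg

0.4544 deg


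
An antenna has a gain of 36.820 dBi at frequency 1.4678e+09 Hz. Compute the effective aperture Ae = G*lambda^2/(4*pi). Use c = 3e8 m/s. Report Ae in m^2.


lambda = c / f = 3.0000e+08 / 1.4678e+09 = 0.2043875 m
G_linear = 10^(36.820/10) = 4808.393
Ae = G_linear * lambda^2 / (4*pi) = 4808.393 * 0.2043875^2 / (4*pi) = 15.98 m^2

15.98 m^2


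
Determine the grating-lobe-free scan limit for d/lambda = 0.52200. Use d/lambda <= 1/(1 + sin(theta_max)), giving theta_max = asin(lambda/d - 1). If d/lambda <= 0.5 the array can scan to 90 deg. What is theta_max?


lambda/d - 1 = 1/0.52200 - 1 = 0.9157088
theta_max = asin(0.9157088) = 66.31 deg

66.31 deg


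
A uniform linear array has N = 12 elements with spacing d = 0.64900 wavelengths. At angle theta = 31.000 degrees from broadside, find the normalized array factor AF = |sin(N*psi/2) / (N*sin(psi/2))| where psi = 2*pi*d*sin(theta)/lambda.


psi = 2*pi*0.64900*sin(31.000 deg) = 2.100216 rad
AF = |sin(12*2.100216/2) / (12*sin(2.100216/2))| = 3.354e-03

3.354e-03


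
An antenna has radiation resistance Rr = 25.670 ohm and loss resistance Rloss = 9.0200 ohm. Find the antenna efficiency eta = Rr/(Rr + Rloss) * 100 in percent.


eta = 25.670 / (25.670 + 9.0200) * 100 = 74.00%

74.00%


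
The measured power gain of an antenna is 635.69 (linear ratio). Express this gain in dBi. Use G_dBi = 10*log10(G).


G_dBi = 10 * log10(635.69) = 28.03 dBi

28.03 dBi


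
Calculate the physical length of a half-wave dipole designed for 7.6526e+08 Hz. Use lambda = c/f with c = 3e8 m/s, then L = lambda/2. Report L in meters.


lambda = c / f = 3.0000e+08 / 7.6526e+08 = 0.3920236 m
L = lambda / 2 = 0.3920236 / 2 = 0.1960 m

0.1960 m


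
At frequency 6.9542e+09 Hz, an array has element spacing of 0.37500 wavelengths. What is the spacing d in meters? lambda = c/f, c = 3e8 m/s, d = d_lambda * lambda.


lambda = c / f = 3.0000e+08 / 6.9542e+09 = 0.04313940 m
d = 0.37500 * 0.04313940 = 0.01618 m

0.01618 m


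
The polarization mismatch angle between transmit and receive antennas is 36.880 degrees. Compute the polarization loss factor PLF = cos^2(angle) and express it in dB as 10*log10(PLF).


PLF_linear = cos^2(36.880 deg) = 0.6398307
PLF_dB = 10 * log10(0.6398307) = -1.939 dB

-1.939 dB


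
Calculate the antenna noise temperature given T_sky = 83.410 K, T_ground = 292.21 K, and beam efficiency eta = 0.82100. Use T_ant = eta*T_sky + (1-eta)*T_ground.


T_ant = 0.82100 * 83.410 + (1 - 0.82100) * 292.21 = 120.8 K

120.8 K


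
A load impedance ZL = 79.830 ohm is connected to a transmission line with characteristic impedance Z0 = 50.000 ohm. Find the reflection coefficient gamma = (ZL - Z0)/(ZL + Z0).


gamma = (79.830 - 50.000) / (79.830 + 50.000) = 0.2298

0.2298


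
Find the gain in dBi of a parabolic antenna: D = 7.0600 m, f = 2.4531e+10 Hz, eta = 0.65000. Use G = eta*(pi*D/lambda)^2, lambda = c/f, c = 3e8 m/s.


lambda = c / f = 3.0000e+08 / 2.4531e+10 = 0.01222942 m
G_linear = 0.65000 * (pi * 7.0600 / 0.01222942)^2 = 2.138015e+06
G_dBi = 10 * log10(2.138015e+06) = 63.30 dBi

63.30 dBi


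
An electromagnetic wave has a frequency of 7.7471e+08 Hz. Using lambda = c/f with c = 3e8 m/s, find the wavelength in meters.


lambda = c / f = 3.0000e+08 / 7.7471e+08 = 0.3872 m

0.3872 m


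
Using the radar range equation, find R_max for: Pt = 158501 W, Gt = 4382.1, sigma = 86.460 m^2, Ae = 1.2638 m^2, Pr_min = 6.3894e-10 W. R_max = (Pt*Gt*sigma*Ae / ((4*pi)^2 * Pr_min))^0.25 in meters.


R^4 = 158501*4382.1*86.460*1.2638 / ((4*pi)^2 * 6.3894e-10) = 7.521909e+17
R_max = 7.521909e+17^0.25 = 29450 m

29450 m


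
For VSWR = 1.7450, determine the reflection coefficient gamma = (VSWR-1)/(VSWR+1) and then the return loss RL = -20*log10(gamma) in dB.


gamma = (1.7450 - 1) / (1.7450 + 1) = 0.2714026
RL = -20 * log10(0.2714026) = 11.33 dB

11.33 dB


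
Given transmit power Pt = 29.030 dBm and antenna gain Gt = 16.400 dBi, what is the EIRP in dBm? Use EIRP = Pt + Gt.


EIRP = Pt + Gt = 29.030 + 16.400 = 45.43 dBm

45.43 dBm


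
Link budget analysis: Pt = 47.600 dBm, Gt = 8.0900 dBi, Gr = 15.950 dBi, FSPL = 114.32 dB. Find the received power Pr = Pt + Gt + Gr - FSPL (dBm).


Pr = 47.600 + 8.0900 + 15.950 - 114.32 = -42.68 dBm

-42.68 dBm


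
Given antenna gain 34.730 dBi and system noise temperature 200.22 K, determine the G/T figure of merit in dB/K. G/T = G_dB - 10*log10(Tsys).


G/T = 34.730 - 10*log10(200.22) = 34.730 - 23.01507 = 11.71 dB/K

11.71 dB/K


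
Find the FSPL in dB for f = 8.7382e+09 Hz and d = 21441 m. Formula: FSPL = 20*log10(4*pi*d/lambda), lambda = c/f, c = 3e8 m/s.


lambda = c / f = 3.0000e+08 / 8.7382e+09 = 0.03433201 m
FSPL = 20 * log10(4*pi*21441/0.03433201) = 137.9 dB

137.9 dB


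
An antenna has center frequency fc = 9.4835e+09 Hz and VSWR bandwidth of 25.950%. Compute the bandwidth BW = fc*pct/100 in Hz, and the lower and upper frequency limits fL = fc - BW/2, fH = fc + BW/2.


BW = 9.4835e+09 * 25.950/100 = 2.460968e+09 Hz
fL = 9.4835e+09 - 2.460968e+09/2 = 8.253e+09 Hz
fH = 9.4835e+09 + 2.460968e+09/2 = 1.071e+10 Hz

BW=2.461e+09 Hz, fL=8.253e+09 Hz, fH=1.071e+10 Hz


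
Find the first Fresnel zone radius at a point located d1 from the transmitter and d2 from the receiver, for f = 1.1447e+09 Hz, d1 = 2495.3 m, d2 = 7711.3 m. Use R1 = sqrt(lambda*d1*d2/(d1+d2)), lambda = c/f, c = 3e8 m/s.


lambda = c / f = 3.0000e+08 / 1.1447e+09 = 0.2620774 m
R1 = sqrt(0.2620774 * 2495.3 * 7711.3 / (2495.3 + 7711.3)) = 22.23 m

22.23 m


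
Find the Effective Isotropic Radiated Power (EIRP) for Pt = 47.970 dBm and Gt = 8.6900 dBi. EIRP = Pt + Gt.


EIRP = Pt + Gt = 47.970 + 8.6900 = 56.66 dBm

56.66 dBm


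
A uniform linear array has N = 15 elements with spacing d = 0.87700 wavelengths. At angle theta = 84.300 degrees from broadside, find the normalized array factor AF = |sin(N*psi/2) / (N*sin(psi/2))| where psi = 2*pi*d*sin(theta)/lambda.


psi = 2*pi*0.87700*sin(84.300 deg) = 5.483108 rad
AF = |sin(15*5.483108/2) / (15*sin(5.483108/2))| = 0.04773

0.04773


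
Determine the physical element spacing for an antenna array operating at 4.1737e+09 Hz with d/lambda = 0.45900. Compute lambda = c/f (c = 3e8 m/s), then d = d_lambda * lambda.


lambda = c / f = 3.0000e+08 / 4.1737e+09 = 0.07187867 m
d = 0.45900 * 0.07187867 = 0.03299 m

0.03299 m


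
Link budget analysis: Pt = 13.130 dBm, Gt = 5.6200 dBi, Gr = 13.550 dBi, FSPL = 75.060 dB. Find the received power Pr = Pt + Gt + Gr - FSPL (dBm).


Pr = 13.130 + 5.6200 + 13.550 - 75.060 = -42.76 dBm

-42.76 dBm


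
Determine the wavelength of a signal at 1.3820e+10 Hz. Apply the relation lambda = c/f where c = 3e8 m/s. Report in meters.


lambda = c / f = 3.0000e+08 / 1.3820e+10 = 0.02171 m

0.02171 m


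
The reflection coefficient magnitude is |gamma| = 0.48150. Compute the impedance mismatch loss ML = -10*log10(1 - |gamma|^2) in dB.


ML = -10 * log10(1 - 0.48150^2) = -10 * log10(0.76815775) = 1.145 dB

1.145 dB


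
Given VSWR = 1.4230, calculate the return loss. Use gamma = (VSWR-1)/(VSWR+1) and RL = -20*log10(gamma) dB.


gamma = (1.4230 - 1) / (1.4230 + 1) = 0.1745770
RL = -20 * log10(0.1745770) = 15.16 dB

15.16 dB


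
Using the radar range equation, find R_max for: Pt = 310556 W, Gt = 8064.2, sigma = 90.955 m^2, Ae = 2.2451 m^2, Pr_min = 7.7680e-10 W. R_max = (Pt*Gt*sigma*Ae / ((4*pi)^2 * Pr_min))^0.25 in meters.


R^4 = 310556*8064.2*90.955*2.2451 / ((4*pi)^2 * 7.7680e-10) = 4.169025e+18
R_max = 4.169025e+18^0.25 = 45186 m

45186 m


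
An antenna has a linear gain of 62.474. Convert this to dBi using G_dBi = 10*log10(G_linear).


G_dBi = 10 * log10(62.474) = 17.96 dBi

17.96 dBi


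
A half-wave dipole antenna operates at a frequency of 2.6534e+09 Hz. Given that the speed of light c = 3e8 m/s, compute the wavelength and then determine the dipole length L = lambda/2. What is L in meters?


lambda = c / f = 3.0000e+08 / 2.6534e+09 = 0.1130625 m
L = lambda / 2 = 0.1130625 / 2 = 0.05653 m

0.05653 m


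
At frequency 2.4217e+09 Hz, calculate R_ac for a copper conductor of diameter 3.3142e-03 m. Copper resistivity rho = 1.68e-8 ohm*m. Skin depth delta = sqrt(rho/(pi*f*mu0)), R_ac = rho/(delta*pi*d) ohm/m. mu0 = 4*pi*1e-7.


delta = sqrt(1.68e-8 / (pi * 2.4217e+09 * 4*pi*1e-7)) = 1.325606e-06 m
R_ac = 1.68e-8 / (1.325606e-06 * pi * 3.3142e-03) = 1.217 ohm/m

1.217 ohm/m


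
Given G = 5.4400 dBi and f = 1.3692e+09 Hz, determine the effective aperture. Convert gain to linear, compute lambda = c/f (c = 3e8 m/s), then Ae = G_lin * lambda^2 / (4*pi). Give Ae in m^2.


lambda = c / f = 3.0000e+08 / 1.3692e+09 = 0.2191060 m
G_linear = 10^(5.4400/10) = 3.499452
Ae = G_linear * lambda^2 / (4*pi) = 3.499452 * 0.2191060^2 / (4*pi) = 0.01337 m^2

0.01337 m^2


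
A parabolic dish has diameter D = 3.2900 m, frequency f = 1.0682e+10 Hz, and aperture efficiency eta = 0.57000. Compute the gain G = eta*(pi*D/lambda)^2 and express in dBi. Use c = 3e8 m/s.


lambda = c / f = 3.0000e+08 / 1.0682e+10 = 0.02808463 m
G_linear = 0.57000 * (pi * 3.2900 / 0.02808463)^2 = 77202.08
G_dBi = 10 * log10(77202.08) = 48.88 dBi

48.88 dBi


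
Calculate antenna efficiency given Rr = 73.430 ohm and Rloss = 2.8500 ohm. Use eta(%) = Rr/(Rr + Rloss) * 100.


eta = 73.430 / (73.430 + 2.8500) * 100 = 96.26%

96.26%


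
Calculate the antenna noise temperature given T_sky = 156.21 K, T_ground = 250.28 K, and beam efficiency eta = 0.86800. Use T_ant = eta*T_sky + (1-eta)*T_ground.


T_ant = 0.86800 * 156.21 + (1 - 0.86800) * 250.28 = 168.6 K

168.6 K


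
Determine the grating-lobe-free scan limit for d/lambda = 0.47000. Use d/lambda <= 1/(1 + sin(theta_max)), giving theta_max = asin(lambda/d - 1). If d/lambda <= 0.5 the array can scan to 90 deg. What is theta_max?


lambda/d - 1 = 1/0.47000 - 1 = 1.127660 >= 1
d/lambda <= 0.5, so the array can scan to endfire without grating lobes: theta_max = 90 deg

90 deg


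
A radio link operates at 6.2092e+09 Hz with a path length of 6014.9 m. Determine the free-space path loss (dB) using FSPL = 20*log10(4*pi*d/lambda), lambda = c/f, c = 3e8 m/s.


lambda = c / f = 3.0000e+08 / 6.2092e+09 = 0.04831540 m
FSPL = 20 * log10(4*pi*6014.9/0.04831540) = 123.9 dB

123.9 dB


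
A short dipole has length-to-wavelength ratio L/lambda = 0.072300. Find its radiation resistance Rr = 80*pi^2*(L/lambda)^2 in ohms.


Rr = 80 * pi^2 * (0.072300)^2 = 80 * 9.869604 * 5.227290e-03 = 4.127 ohm

4.127 ohm


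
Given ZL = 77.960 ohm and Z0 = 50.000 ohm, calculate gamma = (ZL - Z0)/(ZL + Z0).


gamma = (77.960 - 50.000) / (77.960 + 50.000) = 0.2185

0.2185


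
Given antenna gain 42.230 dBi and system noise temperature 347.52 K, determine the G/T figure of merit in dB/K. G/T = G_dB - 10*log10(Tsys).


G/T = 42.230 - 10*log10(347.52) = 42.230 - 25.40980 = 16.82 dB/K

16.82 dB/K


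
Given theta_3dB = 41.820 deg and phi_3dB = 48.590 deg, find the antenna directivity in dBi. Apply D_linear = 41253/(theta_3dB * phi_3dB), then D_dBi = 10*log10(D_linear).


D_linear = 41253 / (41.820 * 48.590) = 20.30134
D_dBi = 10 * log10(20.30134) = 13.08 dBi

13.08 dBi


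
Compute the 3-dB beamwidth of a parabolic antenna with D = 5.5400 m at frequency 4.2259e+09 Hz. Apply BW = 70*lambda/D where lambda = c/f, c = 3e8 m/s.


lambda = c / f = 3.0000e+08 / 4.2259e+09 = 0.07099079 m
BW = 70 * 0.07099079 / 5.5400 = 0.8970 deg

0.8970 deg


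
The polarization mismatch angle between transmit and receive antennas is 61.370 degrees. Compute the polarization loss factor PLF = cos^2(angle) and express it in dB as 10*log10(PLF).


PLF_linear = cos^2(61.370 deg) = 0.2295862
PLF_dB = 10 * log10(0.2295862) = -6.391 dB

-6.391 dB


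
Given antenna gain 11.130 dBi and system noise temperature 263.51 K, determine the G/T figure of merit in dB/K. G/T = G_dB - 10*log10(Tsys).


G/T = 11.130 - 10*log10(263.51) = 11.130 - 24.20797 = -13.08 dB/K

-13.08 dB/K


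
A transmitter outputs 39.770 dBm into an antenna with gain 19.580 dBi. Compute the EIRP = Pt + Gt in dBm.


EIRP = Pt + Gt = 39.770 + 19.580 = 59.35 dBm

59.35 dBm


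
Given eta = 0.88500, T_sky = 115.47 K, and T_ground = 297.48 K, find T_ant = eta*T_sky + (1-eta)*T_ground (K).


T_ant = 0.88500 * 115.47 + (1 - 0.88500) * 297.48 = 136.4 K

136.4 K


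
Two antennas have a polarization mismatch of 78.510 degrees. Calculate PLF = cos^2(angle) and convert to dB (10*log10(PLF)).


PLF_linear = cos^2(78.510 deg) = 0.03967941
PLF_dB = 10 * log10(0.03967941) = -14.01 dB

-14.01 dB


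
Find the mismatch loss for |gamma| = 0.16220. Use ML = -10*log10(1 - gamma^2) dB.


ML = -10 * log10(1 - 0.16220^2) = -10 * log10(0.97369116) = 0.1158 dB

0.1158 dB


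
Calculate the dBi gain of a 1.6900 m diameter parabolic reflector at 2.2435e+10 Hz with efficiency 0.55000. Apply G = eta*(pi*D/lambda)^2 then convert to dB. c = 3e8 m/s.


lambda = c / f = 3.0000e+08 / 2.2435e+10 = 0.01337196 m
G_linear = 0.55000 * (pi * 1.6900 / 0.01337196)^2 = 86705.31
G_dBi = 10 * log10(86705.31) = 49.38 dBi

49.38 dBi


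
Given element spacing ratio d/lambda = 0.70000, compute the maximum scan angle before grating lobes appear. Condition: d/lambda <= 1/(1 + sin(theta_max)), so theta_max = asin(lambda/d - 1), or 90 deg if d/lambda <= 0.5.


lambda/d - 1 = 1/0.70000 - 1 = 0.4285714
theta_max = asin(0.4285714) = 25.38 deg

25.38 deg


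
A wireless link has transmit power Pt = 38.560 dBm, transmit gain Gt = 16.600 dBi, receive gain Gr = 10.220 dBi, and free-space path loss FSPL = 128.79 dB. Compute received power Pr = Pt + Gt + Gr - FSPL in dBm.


Pr = 38.560 + 16.600 + 10.220 - 128.79 = -63.41 dBm

-63.41 dBm


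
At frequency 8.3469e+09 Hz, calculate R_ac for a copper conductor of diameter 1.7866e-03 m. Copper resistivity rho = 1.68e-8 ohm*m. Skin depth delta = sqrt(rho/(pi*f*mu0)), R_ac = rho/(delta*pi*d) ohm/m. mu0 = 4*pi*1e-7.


delta = sqrt(1.68e-8 / (pi * 8.3469e+09 * 4*pi*1e-7)) = 7.140229e-07 m
R_ac = 1.68e-8 / (7.140229e-07 * pi * 1.7866e-03) = 4.192 ohm/m

4.192 ohm/m


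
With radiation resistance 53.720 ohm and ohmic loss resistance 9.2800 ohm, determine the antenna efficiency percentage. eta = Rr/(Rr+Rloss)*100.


eta = 53.720 / (53.720 + 9.2800) * 100 = 85.27%

85.27%


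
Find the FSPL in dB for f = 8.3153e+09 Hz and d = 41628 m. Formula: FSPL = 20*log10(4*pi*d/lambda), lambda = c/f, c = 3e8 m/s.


lambda = c / f = 3.0000e+08 / 8.3153e+09 = 0.03607807 m
FSPL = 20 * log10(4*pi*41628/0.03607807) = 143.2 dB

143.2 dB


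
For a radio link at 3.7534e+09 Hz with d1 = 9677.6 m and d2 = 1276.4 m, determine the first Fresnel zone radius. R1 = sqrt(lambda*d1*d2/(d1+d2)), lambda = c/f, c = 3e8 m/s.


lambda = c / f = 3.0000e+08 / 3.7534e+09 = 0.07992753 m
R1 = sqrt(0.07992753 * 9677.6 * 1276.4 / (9677.6 + 1276.4)) = 9.494 m

9.494 m


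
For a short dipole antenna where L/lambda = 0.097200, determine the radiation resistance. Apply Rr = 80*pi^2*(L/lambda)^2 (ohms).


Rr = 80 * pi^2 * (0.097200)^2 = 80 * 9.869604 * 9.447840e-03 = 7.460 ohm

7.460 ohm


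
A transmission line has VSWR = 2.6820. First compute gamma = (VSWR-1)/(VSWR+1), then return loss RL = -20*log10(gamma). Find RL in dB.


gamma = (2.6820 - 1) / (2.6820 + 1) = 0.4568169
RL = -20 * log10(0.4568169) = 6.805 dB

6.805 dB


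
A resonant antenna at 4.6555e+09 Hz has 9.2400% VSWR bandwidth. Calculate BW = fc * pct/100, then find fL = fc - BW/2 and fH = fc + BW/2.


BW = 4.6555e+09 * 9.2400/100 = 4.301682e+08 Hz
fL = 4.6555e+09 - 4.301682e+08/2 = 4.440e+09 Hz
fH = 4.6555e+09 + 4.301682e+08/2 = 4.871e+09 Hz

BW=4.302e+08 Hz, fL=4.440e+09 Hz, fH=4.871e+09 Hz


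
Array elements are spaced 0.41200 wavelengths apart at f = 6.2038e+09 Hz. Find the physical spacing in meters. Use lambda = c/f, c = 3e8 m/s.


lambda = c / f = 3.0000e+08 / 6.2038e+09 = 0.04835746 m
d = 0.41200 * 0.04835746 = 0.01992 m

0.01992 m


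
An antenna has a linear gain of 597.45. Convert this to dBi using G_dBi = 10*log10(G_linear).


G_dBi = 10 * log10(597.45) = 27.76 dBi

27.76 dBi


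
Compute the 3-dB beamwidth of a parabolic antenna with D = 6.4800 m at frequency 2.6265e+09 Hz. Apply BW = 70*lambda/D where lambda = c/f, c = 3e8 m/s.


lambda = c / f = 3.0000e+08 / 2.6265e+09 = 0.1142204 m
BW = 70 * 0.1142204 / 6.4800 = 1.234 deg

1.234 deg


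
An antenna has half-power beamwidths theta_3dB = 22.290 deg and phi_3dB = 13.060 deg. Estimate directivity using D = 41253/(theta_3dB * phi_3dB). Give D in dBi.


D_linear = 41253 / (22.290 * 13.060) = 141.7106
D_dBi = 10 * log10(141.7106) = 21.51 dBi

21.51 dBi


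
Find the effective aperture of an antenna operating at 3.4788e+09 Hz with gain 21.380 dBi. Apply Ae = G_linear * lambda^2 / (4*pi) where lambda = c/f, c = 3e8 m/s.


lambda = c / f = 3.0000e+08 / 3.4788e+09 = 0.08623663 m
G_linear = 10^(21.380/10) = 137.4042
Ae = G_linear * lambda^2 / (4*pi) = 137.4042 * 0.08623663^2 / (4*pi) = 0.08132 m^2

0.08132 m^2


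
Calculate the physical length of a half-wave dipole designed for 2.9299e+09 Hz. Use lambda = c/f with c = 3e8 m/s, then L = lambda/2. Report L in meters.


lambda = c / f = 3.0000e+08 / 2.9299e+09 = 0.1023926 m
L = lambda / 2 = 0.1023926 / 2 = 0.05120 m

0.05120 m


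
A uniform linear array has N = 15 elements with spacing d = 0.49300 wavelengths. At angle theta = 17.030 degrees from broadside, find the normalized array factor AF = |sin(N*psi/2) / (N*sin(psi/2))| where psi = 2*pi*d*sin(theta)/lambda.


psi = 2*pi*0.49300*sin(17.030 deg) = 0.9072045 rad
AF = |sin(15*0.9072045/2) / (15*sin(0.9072045/2))| = 0.07571

0.07571


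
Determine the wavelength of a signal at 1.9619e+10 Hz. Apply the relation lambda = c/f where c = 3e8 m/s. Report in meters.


lambda = c / f = 3.0000e+08 / 1.9619e+10 = 0.01529 m

0.01529 m


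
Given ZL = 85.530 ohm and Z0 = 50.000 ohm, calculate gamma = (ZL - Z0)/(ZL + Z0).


gamma = (85.530 - 50.000) / (85.530 + 50.000) = 0.2622

0.2622


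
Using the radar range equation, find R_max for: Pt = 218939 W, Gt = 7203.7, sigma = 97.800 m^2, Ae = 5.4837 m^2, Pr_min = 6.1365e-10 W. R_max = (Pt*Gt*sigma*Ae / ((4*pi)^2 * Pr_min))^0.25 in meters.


R^4 = 218939*7203.7*97.800*5.4837 / ((4*pi)^2 * 6.1365e-10) = 8.728725e+18
R_max = 8.728725e+18^0.25 = 54355 m

54355 m


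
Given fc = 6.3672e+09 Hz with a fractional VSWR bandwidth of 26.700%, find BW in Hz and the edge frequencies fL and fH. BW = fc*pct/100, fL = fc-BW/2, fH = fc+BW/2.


BW = 6.3672e+09 * 26.700/100 = 1.700042e+09 Hz
fL = 6.3672e+09 - 1.700042e+09/2 = 5.517e+09 Hz
fH = 6.3672e+09 + 1.700042e+09/2 = 7.217e+09 Hz

BW=1.700e+09 Hz, fL=5.517e+09 Hz, fH=7.217e+09 Hz


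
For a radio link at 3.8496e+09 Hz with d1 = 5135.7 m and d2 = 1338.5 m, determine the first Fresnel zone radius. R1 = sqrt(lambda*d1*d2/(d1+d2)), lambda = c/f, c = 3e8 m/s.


lambda = c / f = 3.0000e+08 / 3.8496e+09 = 0.07793017 m
R1 = sqrt(0.07793017 * 5135.7 * 1338.5 / (5135.7 + 1338.5)) = 9.096 m

9.096 m


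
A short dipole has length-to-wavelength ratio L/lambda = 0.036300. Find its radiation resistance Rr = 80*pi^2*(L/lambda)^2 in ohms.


Rr = 80 * pi^2 * (0.036300)^2 = 80 * 9.869604 * 1.317690e-03 = 1.040 ohm

1.040 ohm


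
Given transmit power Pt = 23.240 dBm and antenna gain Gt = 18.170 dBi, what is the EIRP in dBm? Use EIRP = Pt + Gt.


EIRP = Pt + Gt = 23.240 + 18.170 = 41.41 dBm

41.41 dBm


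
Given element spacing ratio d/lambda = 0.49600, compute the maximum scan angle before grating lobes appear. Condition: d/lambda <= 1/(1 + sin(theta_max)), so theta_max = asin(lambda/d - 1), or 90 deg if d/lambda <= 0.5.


lambda/d - 1 = 1/0.49600 - 1 = 1.016129 >= 1
d/lambda <= 0.5, so the array can scan to endfire without grating lobes: theta_max = 90 deg

90 deg


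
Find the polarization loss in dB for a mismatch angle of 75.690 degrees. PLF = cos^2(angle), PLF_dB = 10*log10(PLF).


PLF_linear = cos^2(75.690 deg) = 0.06109209
PLF_dB = 10 * log10(0.06109209) = -12.14 dB

-12.14 dB


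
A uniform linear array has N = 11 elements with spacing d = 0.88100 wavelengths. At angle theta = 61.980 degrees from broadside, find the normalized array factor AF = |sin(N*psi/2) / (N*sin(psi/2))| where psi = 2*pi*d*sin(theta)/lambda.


psi = 2*pi*0.88100*sin(61.980 deg) = 4.886637 rad
AF = |sin(11*4.886637/2) / (11*sin(4.886637/2))| = 0.1393

0.1393


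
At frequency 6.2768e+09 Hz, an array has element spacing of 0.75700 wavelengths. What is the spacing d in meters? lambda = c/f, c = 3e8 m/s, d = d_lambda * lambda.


lambda = c / f = 3.0000e+08 / 6.2768e+09 = 0.04779505 m
d = 0.75700 * 0.04779505 = 0.03618 m

0.03618 m


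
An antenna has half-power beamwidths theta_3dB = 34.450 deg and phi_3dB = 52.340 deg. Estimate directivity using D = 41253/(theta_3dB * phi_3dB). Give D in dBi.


D_linear = 41253 / (34.450 * 52.340) = 22.87877
D_dBi = 10 * log10(22.87877) = 13.59 dBi

13.59 dBi


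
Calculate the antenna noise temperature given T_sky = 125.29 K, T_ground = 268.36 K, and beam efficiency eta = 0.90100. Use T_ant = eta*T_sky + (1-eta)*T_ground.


T_ant = 0.90100 * 125.29 + (1 - 0.90100) * 268.36 = 139.5 K

139.5 K


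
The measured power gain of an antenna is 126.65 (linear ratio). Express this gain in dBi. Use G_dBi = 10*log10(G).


G_dBi = 10 * log10(126.65) = 21.03 dBi

21.03 dBi


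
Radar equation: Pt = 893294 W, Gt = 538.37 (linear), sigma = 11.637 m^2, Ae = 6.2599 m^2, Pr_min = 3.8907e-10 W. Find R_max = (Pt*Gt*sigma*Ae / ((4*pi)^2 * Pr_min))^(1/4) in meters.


R^4 = 893294*538.37*11.637*6.2599 / ((4*pi)^2 * 3.8907e-10) = 5.702118e+17
R_max = 5.702118e+17^0.25 = 27480 m

27480 m


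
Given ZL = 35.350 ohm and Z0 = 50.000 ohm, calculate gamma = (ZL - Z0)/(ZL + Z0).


gamma = (35.350 - 50.000) / (35.350 + 50.000) = -0.1716

-0.1716


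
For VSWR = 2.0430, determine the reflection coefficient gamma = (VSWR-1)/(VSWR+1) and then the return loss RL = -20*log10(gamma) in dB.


gamma = (2.0430 - 1) / (2.0430 + 1) = 0.3427539
RL = -20 * log10(0.3427539) = 9.300 dB

9.300 dB


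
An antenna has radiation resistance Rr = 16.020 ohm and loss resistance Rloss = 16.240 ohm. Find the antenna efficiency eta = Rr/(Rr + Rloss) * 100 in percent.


eta = 16.020 / (16.020 + 16.240) * 100 = 49.66%

49.66%


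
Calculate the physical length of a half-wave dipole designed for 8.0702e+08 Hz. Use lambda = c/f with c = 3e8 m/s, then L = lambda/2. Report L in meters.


lambda = c / f = 3.0000e+08 / 8.0702e+08 = 0.3717380 m
L = lambda / 2 = 0.3717380 / 2 = 0.1859 m

0.1859 m


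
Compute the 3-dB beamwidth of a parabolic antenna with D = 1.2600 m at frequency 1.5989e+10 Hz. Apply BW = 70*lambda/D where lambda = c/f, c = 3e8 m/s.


lambda = c / f = 3.0000e+08 / 1.5989e+10 = 0.01876290 m
BW = 70 * 0.01876290 / 1.2600 = 1.042 deg

1.042 deg


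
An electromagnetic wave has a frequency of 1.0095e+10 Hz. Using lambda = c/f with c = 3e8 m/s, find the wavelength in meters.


lambda = c / f = 3.0000e+08 / 1.0095e+10 = 0.02972 m

0.02972 m


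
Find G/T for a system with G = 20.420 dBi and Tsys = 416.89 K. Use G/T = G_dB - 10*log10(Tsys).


G/T = 20.420 - 10*log10(416.89) = 20.420 - 26.20021 = -5.780 dB/K

-5.780 dB/K


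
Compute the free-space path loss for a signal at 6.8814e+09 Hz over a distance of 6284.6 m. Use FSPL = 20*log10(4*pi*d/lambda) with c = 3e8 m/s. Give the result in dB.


lambda = c / f = 3.0000e+08 / 6.8814e+09 = 0.04359578 m
FSPL = 20 * log10(4*pi*6284.6/0.04359578) = 125.2 dB

125.2 dB


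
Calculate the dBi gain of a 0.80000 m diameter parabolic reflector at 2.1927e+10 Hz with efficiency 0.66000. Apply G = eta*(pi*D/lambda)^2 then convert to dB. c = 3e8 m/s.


lambda = c / f = 3.0000e+08 / 2.1927e+10 = 0.01368176 m
G_linear = 0.66000 * (pi * 0.80000 / 0.01368176)^2 = 22271.00
G_dBi = 10 * log10(22271.00) = 43.48 dBi

43.48 dBi


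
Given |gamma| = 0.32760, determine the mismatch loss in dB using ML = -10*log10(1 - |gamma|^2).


ML = -10 * log10(1 - 0.32760^2) = -10 * log10(0.89267824) = 0.4931 dB

0.4931 dB


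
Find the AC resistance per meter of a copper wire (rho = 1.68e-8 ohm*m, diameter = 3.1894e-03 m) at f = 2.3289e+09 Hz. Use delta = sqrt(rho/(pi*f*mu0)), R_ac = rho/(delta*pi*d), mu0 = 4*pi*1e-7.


delta = sqrt(1.68e-8 / (pi * 2.3289e+09 * 4*pi*1e-7)) = 1.351759e-06 m
R_ac = 1.68e-8 / (1.351759e-06 * pi * 3.1894e-03) = 1.240 ohm/m

1.240 ohm/m


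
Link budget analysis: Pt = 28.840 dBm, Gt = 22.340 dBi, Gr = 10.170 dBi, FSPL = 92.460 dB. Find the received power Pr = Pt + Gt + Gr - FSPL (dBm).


Pr = 28.840 + 22.340 + 10.170 - 92.460 = -31.11 dBm

-31.11 dBm


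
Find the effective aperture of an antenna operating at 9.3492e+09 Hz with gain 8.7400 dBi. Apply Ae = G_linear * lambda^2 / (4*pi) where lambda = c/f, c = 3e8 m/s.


lambda = c / f = 3.0000e+08 / 9.3492e+09 = 0.03208831 m
G_linear = 10^(8.7400/10) = 7.481695
Ae = G_linear * lambda^2 / (4*pi) = 7.481695 * 0.03208831^2 / (4*pi) = 6.130e-04 m^2

6.130e-04 m^2


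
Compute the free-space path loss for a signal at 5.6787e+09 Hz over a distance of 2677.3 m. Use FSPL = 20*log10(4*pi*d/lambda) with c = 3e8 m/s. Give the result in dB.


lambda = c / f = 3.0000e+08 / 5.6787e+09 = 0.05282899 m
FSPL = 20 * log10(4*pi*2677.3/0.05282899) = 116.1 dB

116.1 dB


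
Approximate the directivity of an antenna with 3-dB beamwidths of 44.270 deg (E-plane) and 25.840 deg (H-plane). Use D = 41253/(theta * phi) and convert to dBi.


D_linear = 41253 / (44.270 * 25.840) = 36.06231
D_dBi = 10 * log10(36.06231) = 15.57 dBi

15.57 dBi


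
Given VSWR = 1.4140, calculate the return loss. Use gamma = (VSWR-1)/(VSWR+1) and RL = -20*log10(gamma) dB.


gamma = (1.4140 - 1) / (1.4140 + 1) = 0.1714996
RL = -20 * log10(0.1714996) = 15.31 dB

15.31 dB


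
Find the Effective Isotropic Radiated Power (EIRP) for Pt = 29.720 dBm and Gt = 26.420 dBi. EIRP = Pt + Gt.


EIRP = Pt + Gt = 29.720 + 26.420 = 56.14 dBm

56.14 dBm


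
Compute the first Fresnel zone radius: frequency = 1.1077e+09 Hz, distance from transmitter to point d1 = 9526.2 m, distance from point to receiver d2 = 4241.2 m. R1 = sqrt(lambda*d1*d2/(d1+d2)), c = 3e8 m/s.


lambda = c / f = 3.0000e+08 / 1.1077e+09 = 0.2708315 m
R1 = sqrt(0.2708315 * 9526.2 * 4241.2 / (9526.2 + 4241.2)) = 28.19 m

28.19 m


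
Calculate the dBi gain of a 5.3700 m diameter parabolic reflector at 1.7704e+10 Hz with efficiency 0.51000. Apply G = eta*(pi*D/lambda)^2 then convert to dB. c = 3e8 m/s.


lambda = c / f = 3.0000e+08 / 1.7704e+10 = 0.01694532 m
G_linear = 0.51000 * (pi * 5.3700 / 0.01694532)^2 = 505497.4
G_dBi = 10 * log10(505497.4) = 57.04 dBi

57.04 dBi


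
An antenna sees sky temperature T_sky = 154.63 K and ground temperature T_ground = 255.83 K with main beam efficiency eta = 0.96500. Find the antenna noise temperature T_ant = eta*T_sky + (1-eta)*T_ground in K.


T_ant = 0.96500 * 154.63 + (1 - 0.96500) * 255.83 = 158.2 K

158.2 K


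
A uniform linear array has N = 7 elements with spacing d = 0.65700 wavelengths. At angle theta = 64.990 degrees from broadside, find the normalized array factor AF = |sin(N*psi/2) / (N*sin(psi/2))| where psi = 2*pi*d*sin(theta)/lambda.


psi = 2*pi*0.65700*sin(64.990 deg) = 3.740982 rad
AF = |sin(7*3.740982/2) / (7*sin(3.740982/2))| = 0.07521

0.07521


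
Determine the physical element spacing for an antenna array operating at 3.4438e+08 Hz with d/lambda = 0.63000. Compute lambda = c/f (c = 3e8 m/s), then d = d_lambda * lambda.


lambda = c / f = 3.0000e+08 / 3.4438e+08 = 0.8711307 m
d = 0.63000 * 0.8711307 = 0.5488 m

0.5488 m


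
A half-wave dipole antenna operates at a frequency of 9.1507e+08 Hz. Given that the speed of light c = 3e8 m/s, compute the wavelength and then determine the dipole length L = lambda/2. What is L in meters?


lambda = c / f = 3.0000e+08 / 9.1507e+08 = 0.3278438 m
L = lambda / 2 = 0.3278438 / 2 = 0.1639 m

0.1639 m


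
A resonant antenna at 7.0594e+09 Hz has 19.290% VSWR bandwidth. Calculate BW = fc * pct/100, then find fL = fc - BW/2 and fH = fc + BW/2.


BW = 7.0594e+09 * 19.290/100 = 1.361758e+09 Hz
fL = 7.0594e+09 - 1.361758e+09/2 = 6.379e+09 Hz
fH = 7.0594e+09 + 1.361758e+09/2 = 7.740e+09 Hz

BW=1.362e+09 Hz, fL=6.379e+09 Hz, fH=7.740e+09 Hz


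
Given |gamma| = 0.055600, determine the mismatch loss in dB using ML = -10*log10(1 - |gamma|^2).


ML = -10 * log10(1 - 0.055600^2) = -10 * log10(0.99690864) = 0.01345 dB

0.01345 dB


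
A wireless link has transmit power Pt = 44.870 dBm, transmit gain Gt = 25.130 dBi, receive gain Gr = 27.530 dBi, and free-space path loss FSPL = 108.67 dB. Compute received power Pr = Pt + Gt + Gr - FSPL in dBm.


Pr = 44.870 + 25.130 + 27.530 - 108.67 = -11.14 dBm

-11.14 dBm


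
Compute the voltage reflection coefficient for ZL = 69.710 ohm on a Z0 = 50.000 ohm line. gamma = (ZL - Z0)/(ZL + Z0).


gamma = (69.710 - 50.000) / (69.710 + 50.000) = 0.1646

0.1646


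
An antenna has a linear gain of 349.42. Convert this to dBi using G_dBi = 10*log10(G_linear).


G_dBi = 10 * log10(349.42) = 25.43 dBi

25.43 dBi


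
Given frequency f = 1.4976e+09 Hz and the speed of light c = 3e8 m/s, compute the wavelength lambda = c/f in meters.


lambda = c / f = 3.0000e+08 / 1.4976e+09 = 0.2003 m

0.2003 m


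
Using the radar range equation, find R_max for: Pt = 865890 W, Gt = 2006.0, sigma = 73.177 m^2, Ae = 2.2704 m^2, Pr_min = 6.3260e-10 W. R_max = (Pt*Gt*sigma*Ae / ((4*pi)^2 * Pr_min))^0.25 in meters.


R^4 = 865890*2006.0*73.177*2.2704 / ((4*pi)^2 * 6.3260e-10) = 2.888828e+18
R_max = 2.888828e+18^0.25 = 41227 m

41227 m


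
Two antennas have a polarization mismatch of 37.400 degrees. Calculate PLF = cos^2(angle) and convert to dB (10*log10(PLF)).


PLF_linear = cos^2(37.400 deg) = 0.6310946
PLF_dB = 10 * log10(0.6310946) = -1.999 dB

-1.999 dB


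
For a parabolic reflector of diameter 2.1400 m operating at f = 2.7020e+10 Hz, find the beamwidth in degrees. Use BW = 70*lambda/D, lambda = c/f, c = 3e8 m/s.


lambda = c / f = 3.0000e+08 / 2.7020e+10 = 0.01110289 m
BW = 70 * 0.01110289 / 2.1400 = 0.3632 deg

0.3632 deg


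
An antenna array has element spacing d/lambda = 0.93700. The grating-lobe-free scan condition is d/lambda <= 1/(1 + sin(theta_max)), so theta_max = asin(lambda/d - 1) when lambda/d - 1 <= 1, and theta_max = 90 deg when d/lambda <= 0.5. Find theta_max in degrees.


lambda/d - 1 = 1/0.93700 - 1 = 0.06723586
theta_max = asin(0.06723586) = 3.855 deg

3.855 deg


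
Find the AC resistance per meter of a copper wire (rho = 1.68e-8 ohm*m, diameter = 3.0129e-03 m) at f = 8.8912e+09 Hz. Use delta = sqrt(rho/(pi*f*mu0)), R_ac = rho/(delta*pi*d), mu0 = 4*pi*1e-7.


delta = sqrt(1.68e-8 / (pi * 8.8912e+09 * 4*pi*1e-7)) = 6.918223e-07 m
R_ac = 1.68e-8 / (6.918223e-07 * pi * 3.0129e-03) = 2.566 ohm/m

2.566 ohm/m


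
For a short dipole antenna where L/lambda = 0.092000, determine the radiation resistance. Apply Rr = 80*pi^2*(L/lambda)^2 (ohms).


Rr = 80 * pi^2 * (0.092000)^2 = 80 * 9.869604 * 8.464000e-03 = 6.683 ohm

6.683 ohm


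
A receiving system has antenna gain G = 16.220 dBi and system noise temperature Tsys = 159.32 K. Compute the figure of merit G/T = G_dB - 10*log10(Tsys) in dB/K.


G/T = 16.220 - 10*log10(159.32) = 16.220 - 22.02270 = -5.803 dB/K

-5.803 dB/K


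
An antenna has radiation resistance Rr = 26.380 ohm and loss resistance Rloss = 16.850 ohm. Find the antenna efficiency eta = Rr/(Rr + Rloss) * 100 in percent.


eta = 26.380 / (26.380 + 16.850) * 100 = 61.02%

61.02%


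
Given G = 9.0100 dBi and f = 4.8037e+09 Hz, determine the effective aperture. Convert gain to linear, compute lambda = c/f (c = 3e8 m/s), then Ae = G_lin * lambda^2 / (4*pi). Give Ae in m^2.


lambda = c / f = 3.0000e+08 / 4.8037e+09 = 0.06245186 m
G_linear = 10^(9.0100/10) = 7.961594
Ae = G_linear * lambda^2 / (4*pi) = 7.961594 * 0.06245186^2 / (4*pi) = 2.471e-03 m^2

2.471e-03 m^2


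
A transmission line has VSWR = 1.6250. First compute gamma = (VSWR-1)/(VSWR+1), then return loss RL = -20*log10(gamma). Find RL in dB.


gamma = (1.6250 - 1) / (1.6250 + 1) = 0.2380952
RL = -20 * log10(0.2380952) = 12.46 dB

12.46 dB


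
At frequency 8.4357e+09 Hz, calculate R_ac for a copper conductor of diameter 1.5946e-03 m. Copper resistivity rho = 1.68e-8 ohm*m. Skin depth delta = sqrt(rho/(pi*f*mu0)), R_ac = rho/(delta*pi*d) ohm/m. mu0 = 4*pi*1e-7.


delta = sqrt(1.68e-8 / (pi * 8.4357e+09 * 4*pi*1e-7)) = 7.102549e-07 m
R_ac = 1.68e-8 / (7.102549e-07 * pi * 1.5946e-03) = 4.722 ohm/m

4.722 ohm/m


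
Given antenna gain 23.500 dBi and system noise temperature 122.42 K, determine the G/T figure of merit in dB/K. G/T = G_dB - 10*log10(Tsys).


G/T = 23.500 - 10*log10(122.42) = 23.500 - 20.87852 = 2.621 dB/K

2.621 dB/K


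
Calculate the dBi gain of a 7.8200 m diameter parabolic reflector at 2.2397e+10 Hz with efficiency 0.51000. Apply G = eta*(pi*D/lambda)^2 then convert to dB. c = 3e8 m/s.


lambda = c / f = 3.0000e+08 / 2.2397e+10 = 0.01339465 m
G_linear = 0.51000 * (pi * 7.8200 / 0.01339465)^2 = 1.715618e+06
G_dBi = 10 * log10(1.715618e+06) = 62.34 dBi

62.34 dBi


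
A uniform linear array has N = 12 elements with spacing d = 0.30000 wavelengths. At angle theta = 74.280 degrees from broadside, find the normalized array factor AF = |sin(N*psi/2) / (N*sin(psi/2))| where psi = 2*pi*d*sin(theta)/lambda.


psi = 2*pi*0.30000*sin(74.280 deg) = 1.814453 rad
AF = |sin(12*1.814453/2) / (12*sin(1.814453/2))| = 0.1052

0.1052


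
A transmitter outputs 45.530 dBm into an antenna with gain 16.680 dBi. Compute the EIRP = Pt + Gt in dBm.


EIRP = Pt + Gt = 45.530 + 16.680 = 62.21 dBm

62.21 dBm


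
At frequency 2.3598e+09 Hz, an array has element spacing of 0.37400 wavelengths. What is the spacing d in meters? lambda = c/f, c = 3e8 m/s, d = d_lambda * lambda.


lambda = c / f = 3.0000e+08 / 2.3598e+09 = 0.1271294 m
d = 0.37400 * 0.1271294 = 0.04755 m

0.04755 m


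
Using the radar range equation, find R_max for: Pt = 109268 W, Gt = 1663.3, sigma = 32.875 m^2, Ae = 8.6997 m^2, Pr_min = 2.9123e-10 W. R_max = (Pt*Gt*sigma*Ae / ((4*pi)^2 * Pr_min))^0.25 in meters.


R^4 = 109268*1663.3*32.875*8.6997 / ((4*pi)^2 * 2.9123e-10) = 1.130258e+18
R_max = 1.130258e+18^0.25 = 32606 m

32606 m


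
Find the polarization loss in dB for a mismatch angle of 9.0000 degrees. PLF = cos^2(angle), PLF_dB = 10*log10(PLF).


PLF_linear = cos^2(9.0000 deg) = 0.9755283
PLF_dB = 10 * log10(0.9755283) = -0.1076 dB

-0.1076 dB


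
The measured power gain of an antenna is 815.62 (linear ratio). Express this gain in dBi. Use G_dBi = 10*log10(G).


G_dBi = 10 * log10(815.62) = 29.11 dBi

29.11 dBi


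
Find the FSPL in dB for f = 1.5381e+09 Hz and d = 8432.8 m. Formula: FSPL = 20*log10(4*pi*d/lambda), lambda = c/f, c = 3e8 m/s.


lambda = c / f = 3.0000e+08 / 1.5381e+09 = 0.1950458 m
FSPL = 20 * log10(4*pi*8432.8/0.1950458) = 114.7 dB

114.7 dB


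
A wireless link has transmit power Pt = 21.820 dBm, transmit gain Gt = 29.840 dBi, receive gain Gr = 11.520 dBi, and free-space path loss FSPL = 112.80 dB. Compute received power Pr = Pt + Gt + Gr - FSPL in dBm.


Pr = 21.820 + 29.840 + 11.520 - 112.80 = -49.62 dBm

-49.62 dBm


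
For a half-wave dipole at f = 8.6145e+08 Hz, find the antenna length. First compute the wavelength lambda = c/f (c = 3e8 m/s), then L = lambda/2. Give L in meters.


lambda = c / f = 3.0000e+08 / 8.6145e+08 = 0.3482500 m
L = lambda / 2 = 0.3482500 / 2 = 0.1741 m

0.1741 m


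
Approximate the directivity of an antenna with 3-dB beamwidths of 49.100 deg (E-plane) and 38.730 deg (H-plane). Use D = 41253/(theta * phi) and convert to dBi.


D_linear = 41253 / (49.100 * 38.730) = 21.69335
D_dBi = 10 * log10(21.69335) = 13.36 dBi

13.36 dBi


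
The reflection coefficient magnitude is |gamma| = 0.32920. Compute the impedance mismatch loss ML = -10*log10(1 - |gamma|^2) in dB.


ML = -10 * log10(1 - 0.32920^2) = -10 * log10(0.89162736) = 0.4982 dB

0.4982 dB


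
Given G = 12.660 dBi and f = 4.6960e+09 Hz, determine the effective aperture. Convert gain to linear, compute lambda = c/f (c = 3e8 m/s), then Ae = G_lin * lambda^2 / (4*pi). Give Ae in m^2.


lambda = c / f = 3.0000e+08 / 4.6960e+09 = 0.06388416 m
G_linear = 10^(12.660/10) = 18.45015
Ae = G_linear * lambda^2 / (4*pi) = 18.45015 * 0.06388416^2 / (4*pi) = 5.992e-03 m^2

5.992e-03 m^2


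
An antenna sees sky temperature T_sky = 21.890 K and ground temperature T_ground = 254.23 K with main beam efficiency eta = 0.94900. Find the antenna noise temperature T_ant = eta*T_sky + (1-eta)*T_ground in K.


T_ant = 0.94900 * 21.890 + (1 - 0.94900) * 254.23 = 33.74 K

33.74 K


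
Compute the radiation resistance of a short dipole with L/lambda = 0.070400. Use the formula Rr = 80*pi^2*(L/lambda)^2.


Rr = 80 * pi^2 * (0.070400)^2 = 80 * 9.869604 * 4.956160e-03 = 3.913 ohm

3.913 ohm


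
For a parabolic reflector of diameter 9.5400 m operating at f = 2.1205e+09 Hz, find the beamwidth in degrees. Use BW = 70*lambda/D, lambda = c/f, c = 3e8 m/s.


lambda = c / f = 3.0000e+08 / 2.1205e+09 = 0.1414761 m
BW = 70 * 0.1414761 / 9.5400 = 1.038 deg

1.038 deg


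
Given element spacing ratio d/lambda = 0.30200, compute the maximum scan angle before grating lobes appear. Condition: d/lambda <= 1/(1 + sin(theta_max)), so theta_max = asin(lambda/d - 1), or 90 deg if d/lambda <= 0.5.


lambda/d - 1 = 1/0.30200 - 1 = 2.311258 >= 1
d/lambda <= 0.5, so the array can scan to endfire without grating lobes: theta_max = 90 deg

90 deg
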